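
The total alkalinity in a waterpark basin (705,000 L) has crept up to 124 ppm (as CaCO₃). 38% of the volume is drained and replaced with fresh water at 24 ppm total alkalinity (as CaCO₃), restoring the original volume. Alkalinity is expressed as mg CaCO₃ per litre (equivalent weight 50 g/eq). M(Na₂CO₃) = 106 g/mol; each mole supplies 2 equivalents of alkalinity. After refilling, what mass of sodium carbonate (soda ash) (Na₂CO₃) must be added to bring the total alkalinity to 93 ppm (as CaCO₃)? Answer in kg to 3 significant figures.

After draining 38% and refilling: 124 × 0.62 + 24 × 0.38 = 86 ppm.
Deficit to target: 93 − 86 = 7 mg/L.
As CaCO₃: 7 mg/L × 705,000 L = 4935 g; ÷ 50 g/eq ÷ 2 = 49.35 mol Na₂CO₃.
Mass: 49.35 × 106 = 5231 g.

5.23 kg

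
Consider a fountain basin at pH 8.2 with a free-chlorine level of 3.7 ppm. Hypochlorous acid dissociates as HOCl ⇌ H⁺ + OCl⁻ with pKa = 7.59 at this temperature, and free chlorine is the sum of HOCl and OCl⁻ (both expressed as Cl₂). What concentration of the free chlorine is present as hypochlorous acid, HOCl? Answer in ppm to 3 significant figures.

0.729 ppm

[OCl⁻]/[HOCl] = 10^(pH − pKa) = 10^(8.2 − 7.59) = 10^0.61 = 4.074.
Fraction as HOCl = 1 / (1 + 4.074) = 0.1971.
HOCl = 0.1971 × 3.7 ppm = 0.7292 ppm.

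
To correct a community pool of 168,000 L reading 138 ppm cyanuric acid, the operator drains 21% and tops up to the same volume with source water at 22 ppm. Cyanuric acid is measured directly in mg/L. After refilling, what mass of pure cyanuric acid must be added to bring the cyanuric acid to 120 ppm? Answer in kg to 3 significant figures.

After draining 21% and refilling: 138 × 0.79 + 22 × 0.21 = 113.64 ppm.
Deficit to target: 120 − 113.64 = 6.36 mg/L.
Mass: 6.36 mg/L × 168,000 L = 1068 g cyanuric acid.

1.07 kg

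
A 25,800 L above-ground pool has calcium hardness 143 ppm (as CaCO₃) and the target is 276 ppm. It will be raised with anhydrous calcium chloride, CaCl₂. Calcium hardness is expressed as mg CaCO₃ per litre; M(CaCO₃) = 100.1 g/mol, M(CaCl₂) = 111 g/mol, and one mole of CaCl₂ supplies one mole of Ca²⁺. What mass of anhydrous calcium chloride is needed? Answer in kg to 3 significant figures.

Hardness to add: (276 − 143) = 133 mg/L as CaCO₃ × 25,800 L = 3431 g as CaCO₃.
Moles of Ca²⁺ (1 mol Ca²⁺ ≡ 1 mol CaCO₃): 3431 / 100.1 g/mol = 34.28 mol.
Mass of CaCl₂: 34.28 × 111 = 3805 g.

3.81 kg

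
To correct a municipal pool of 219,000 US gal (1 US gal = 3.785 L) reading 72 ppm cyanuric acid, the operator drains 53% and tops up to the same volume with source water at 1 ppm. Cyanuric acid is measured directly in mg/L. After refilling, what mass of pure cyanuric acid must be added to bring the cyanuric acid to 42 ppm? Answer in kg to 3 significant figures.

6.32 kg

Volume: 219,000 US gal × 3.785 L/gal = 828,915 L.
After draining 53% and refilling: 72 × 0.47 + 1 × 0.53 = 34.37 ppm.
Deficit to target: 42 − 34.37 = 7.63 mg/L.
Mass: 7.63 mg/L × 828,915 L = 6325 g cyanuric acid.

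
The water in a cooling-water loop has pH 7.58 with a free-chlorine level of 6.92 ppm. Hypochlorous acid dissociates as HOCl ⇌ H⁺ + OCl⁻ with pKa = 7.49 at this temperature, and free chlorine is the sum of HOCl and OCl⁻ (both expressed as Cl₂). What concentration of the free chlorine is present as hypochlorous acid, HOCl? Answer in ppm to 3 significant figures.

3.10 ppm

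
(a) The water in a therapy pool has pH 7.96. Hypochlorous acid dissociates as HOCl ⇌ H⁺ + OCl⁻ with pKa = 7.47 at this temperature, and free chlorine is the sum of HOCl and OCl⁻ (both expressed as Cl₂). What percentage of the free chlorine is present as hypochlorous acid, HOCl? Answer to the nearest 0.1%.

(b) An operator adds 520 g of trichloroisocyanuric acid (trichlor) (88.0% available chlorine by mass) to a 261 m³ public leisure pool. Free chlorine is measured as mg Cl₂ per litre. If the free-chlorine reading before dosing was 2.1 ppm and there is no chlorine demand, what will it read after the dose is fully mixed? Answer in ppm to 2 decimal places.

(a) [OCl⁻]/[HOCl] = 10^(pH − pKa) = 10^(7.96 − 7.47) = 10^0.49 = 3.09.
(a) Fraction as HOCl = 1 / (1 + 3.09) = 0.2445.

(b) Volume: 261 m³ = 261,000 L.
(b) Available chlorine delivered: 520 g × 0.88 = 457.6 g as Cl₂.
(b) Concentration rise: 457.6 g / 261,000 L = 1.753 mg/L = 1.75 ppm.
(b) Final FC: 2.1 + 1.75 = 3.85 ppm.

(a) 24.4%; (b) 3.85 ppm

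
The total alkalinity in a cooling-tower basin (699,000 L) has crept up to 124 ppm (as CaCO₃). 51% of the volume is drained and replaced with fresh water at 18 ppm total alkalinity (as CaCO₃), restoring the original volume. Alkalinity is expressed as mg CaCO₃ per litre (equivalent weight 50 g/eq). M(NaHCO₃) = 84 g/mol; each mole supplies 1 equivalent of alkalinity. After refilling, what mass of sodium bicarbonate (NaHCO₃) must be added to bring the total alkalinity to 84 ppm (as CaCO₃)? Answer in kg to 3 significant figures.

16.5 kg

After draining 51% and refilling: 124 × 0.49 + 18 × 0.51 = 69.94 ppm.
Deficit to target: 84 − 69.94 = 14.06 mg/L.
As CaCO₃: 14.06 mg/L × 699,000 L = 9828 g; ÷ 50 g/eq ÷ 1 = 196.6 mol NaHCO₃.
Mass: 196.6 × 84 = 16,510 g.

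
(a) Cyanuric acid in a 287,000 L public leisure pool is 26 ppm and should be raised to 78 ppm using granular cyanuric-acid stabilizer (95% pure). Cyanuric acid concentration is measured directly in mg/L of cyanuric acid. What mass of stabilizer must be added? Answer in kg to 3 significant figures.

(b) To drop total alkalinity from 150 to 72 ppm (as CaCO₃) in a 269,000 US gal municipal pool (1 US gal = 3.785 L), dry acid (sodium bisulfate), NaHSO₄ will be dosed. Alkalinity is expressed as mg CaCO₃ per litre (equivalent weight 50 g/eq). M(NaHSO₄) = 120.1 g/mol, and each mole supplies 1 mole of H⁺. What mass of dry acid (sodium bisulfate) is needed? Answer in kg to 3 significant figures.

(a) CYA to add: (78 − 26) = 52 mg/L × 287,000 L = 14,920 g cyanuric acid.
(a) At 95% purity: 14,920 / 0.95 = 15,710 g product.

(b) Volume: 269,000 US gal × 3.785 L/gal = 1,018,165 L.
(b) Alkalinity to neutralize: (150 − 72) = 78 mg/L as CaCO₃ × 1,018,165 L = 79,420 g as CaCO₃.
(b) Equivalents of H⁺ required: 79,420 ÷ 50 g/eq = 1588 eq = 1588 mol NaHSO₄.
(b) Mass of NaHSO₄: 1588 × 120.1 = 190,800 g.

(a) 15.7 kg; (b) 191 kg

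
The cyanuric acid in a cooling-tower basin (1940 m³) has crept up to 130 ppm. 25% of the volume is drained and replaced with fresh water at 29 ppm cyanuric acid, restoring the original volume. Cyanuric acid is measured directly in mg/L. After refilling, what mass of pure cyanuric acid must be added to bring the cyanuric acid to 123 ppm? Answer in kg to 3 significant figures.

35.4 kg

Volume: 1940 m³ = 1,940,000 L.
After draining 25% and refilling: 130 × 0.75 + 29 × 0.25 = 104.75 ppm.
Deficit to target: 123 − 104.75 = 18.25 mg/L.
Mass: 18.25 mg/L × 1,940,000 L = 35,400 g cyanuric acid.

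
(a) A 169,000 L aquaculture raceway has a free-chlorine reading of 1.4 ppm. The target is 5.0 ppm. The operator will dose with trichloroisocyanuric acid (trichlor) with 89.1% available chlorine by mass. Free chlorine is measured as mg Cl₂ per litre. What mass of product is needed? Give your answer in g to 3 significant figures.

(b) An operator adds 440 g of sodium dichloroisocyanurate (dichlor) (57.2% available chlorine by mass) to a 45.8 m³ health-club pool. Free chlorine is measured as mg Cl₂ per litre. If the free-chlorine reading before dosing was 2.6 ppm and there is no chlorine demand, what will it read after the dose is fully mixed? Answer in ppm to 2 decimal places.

(a) 683 g; (b) 8.10 ppm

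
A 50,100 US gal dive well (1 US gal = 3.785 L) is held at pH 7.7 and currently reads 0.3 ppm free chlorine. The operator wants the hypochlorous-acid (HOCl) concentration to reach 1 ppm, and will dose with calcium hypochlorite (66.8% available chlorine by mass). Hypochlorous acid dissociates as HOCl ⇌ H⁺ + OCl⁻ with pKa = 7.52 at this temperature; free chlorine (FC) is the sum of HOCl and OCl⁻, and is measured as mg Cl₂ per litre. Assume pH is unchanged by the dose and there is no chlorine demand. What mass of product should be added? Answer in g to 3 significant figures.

Volume: 50,100 US gal × 3.785 L/gal = 189,628 L.
[OCl⁻]/[HOCl] = 10^(pH − pKa) = 10^(7.7 − 7.52) = 1.514; fraction as HOCl = 1/(1 + 1.514) = 0.3978.
Free chlorine required for 1 ppm HOCl: 1 / 0.3978 = 2.514 ppm.
FC to add: 2.514 − 0.3 = 2.214 mg/L as Cl₂.
Cl₂ equivalent: 2.214 mg/L × 189,628 L = 419.8 g.
Product at 66.8% available Cl: 419.8 / 0.668 = 628.4 g.

628 g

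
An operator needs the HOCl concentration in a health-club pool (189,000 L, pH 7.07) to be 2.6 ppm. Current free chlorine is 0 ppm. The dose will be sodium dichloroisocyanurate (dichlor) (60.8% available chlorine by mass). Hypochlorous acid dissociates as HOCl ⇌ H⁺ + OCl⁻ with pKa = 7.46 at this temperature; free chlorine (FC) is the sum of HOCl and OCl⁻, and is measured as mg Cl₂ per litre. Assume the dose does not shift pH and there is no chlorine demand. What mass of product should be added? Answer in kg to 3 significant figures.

1.14 kg

[OCl⁻]/[HOCl] = 10^(pH − pKa) = 10^(7.07 − 7.46) = 0.4074; fraction as HOCl = 1/(1 + 0.4074) = 0.7105.
Free chlorine required for 2.6 ppm HOCl: 2.6 / 0.7105 = 3.659 ppm.
FC to add: 3.659 − 0 = 3.659 mg/L as Cl₂.
Cl₂ equivalent: 3.659 mg/L × 189,000 L = 691.6 g.
Product at 60.8% available Cl: 691.6 / 0.608 = 1137 g.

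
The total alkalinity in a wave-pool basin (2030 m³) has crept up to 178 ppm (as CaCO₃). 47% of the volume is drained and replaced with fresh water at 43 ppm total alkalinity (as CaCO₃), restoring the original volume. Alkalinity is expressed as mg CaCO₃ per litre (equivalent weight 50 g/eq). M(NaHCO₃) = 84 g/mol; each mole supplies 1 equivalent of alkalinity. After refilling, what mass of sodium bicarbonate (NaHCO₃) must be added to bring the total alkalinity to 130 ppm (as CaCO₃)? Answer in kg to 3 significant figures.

52.7 kg

Volume: 2030 m³ = 2,030,000 L.
After draining 47% and refilling: 178 × 0.53 + 43 × 0.47 = 114.55 ppm.
Deficit to target: 130 − 114.55 = 15.45 mg/L.
As CaCO₃: 15.45 mg/L × 2,030,000 L = 31,360 g; ÷ 50 g/eq ÷ 1 = 627.3 mol NaHCO₃.
Mass: 627.3 × 84 = 52,690 g.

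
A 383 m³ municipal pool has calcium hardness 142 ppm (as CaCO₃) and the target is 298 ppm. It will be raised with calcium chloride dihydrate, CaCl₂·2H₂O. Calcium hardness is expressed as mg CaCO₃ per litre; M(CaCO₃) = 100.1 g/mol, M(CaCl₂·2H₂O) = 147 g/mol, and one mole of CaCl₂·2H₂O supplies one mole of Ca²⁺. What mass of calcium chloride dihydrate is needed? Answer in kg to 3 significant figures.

87.7 kg

Volume: 383 m³ = 383,000 L.
Hardness to add: (298 − 142) = 156 mg/L as CaCO₃ × 383,000 L = 59,750 g as CaCO₃.
Moles of Ca²⁺ (1 mol Ca²⁺ ≡ 1 mol CaCO₃): 59,750 / 100.1 g/mol = 596.9 mol.
Mass of CaCl₂·2H₂O: 596.9 × 147 = 87,740 g.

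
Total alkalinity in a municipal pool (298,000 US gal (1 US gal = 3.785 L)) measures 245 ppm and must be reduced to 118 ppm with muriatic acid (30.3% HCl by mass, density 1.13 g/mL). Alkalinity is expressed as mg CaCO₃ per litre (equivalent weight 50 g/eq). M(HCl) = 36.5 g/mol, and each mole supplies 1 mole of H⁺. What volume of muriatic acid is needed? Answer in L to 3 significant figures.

Volume: 298,000 US gal × 3.785 L/gal = 1,127,930 L.
Alkalinity to neutralize: (245 − 118) = 127 mg/L as CaCO₃ × 1,127,930 L = 143,200 g as CaCO₃.
Equivalents of H⁺ required: 143,200 ÷ 50 g/eq = 2865 eq = 2865 mol HCl.
Mass of HCl: 2865 × 36.5 = 104,600 g.
Mass of 30.3% solution: 104,600 / 0.303 = 345,100 g.
Volume: 345,100 g ÷ 1.13 g/mL = 305,400 mL.

305 L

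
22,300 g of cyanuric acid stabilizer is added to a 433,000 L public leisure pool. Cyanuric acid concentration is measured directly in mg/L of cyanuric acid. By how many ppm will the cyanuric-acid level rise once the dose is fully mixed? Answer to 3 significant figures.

51.5 ppm

Rise: 22,300 g / 433,000 L × 1000 = 51.5 mg/L.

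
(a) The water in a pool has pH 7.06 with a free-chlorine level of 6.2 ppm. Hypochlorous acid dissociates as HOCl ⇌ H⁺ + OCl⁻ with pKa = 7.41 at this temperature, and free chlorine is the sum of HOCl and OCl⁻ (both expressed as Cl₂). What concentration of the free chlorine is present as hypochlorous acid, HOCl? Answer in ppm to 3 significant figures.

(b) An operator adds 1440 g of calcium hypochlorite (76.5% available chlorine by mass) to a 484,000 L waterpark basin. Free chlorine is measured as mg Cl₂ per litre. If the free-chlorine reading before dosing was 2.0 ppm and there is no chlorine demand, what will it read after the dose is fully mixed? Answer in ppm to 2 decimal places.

(a) 4.29 ppm; (b) 4.28 ppm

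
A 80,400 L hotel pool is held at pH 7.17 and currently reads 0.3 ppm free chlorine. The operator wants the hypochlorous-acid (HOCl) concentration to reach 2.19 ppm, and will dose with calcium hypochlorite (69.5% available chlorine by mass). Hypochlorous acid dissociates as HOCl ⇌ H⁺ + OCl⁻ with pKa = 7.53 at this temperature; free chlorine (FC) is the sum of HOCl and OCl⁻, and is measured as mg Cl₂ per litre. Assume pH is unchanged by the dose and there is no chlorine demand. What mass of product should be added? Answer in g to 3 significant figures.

[OCl⁻]/[HOCl] = 10^(pH − pKa) = 10^(7.17 − 7.53) = 0.4365; fraction as HOCl = 1/(1 + 0.4365) = 0.6961.
Free chlorine required for 2.19 ppm HOCl: 2.19 / 0.6961 = 3.146 ppm.
FC to add: 3.146 − 0.3 = 2.846 mg/L as Cl₂.
Cl₂ equivalent: 2.846 mg/L × 80,400 L = 228.8 g.
Product at 69.5% available Cl: 228.8 / 0.695 = 329.2 g.

329 g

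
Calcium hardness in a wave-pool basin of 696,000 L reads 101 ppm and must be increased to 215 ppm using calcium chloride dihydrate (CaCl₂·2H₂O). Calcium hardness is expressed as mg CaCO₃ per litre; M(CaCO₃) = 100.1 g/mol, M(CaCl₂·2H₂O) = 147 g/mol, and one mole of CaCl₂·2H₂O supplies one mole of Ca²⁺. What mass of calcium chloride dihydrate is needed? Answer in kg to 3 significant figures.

117 kg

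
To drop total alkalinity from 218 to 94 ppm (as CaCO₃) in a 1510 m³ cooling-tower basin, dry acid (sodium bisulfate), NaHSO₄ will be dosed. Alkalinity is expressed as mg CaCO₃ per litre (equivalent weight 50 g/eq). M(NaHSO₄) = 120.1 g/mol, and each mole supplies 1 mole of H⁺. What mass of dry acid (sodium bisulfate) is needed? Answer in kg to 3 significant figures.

450 kg

Volume: 1510 m³ = 1,510,000 L.
Alkalinity to neutralize: (218 − 94) = 124 mg/L as CaCO₃ × 1,510,000 L = 187,200 g as CaCO₃.
Equivalents of H⁺ required: 187,200 ÷ 50 g/eq = 3745 eq = 3745 mol NaHSO₄.
Mass of NaHSO₄: 3745 × 120.1 = 449,800 g.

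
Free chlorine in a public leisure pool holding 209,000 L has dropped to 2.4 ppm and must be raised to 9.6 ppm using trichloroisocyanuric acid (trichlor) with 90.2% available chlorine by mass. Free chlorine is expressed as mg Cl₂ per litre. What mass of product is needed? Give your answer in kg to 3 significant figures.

1.67 kg

Chlorine deficit: 9.6 − 2.4 = 7.2 ppm = 7.2 mg/L as Cl₂.
Cl₂ equivalent needed: 7.2 mg/L × 209,000 L = 1,505,000 mg = 1505 g.
Product at 90.2% available chlorine: 1505 / 0.902 = 1668 g.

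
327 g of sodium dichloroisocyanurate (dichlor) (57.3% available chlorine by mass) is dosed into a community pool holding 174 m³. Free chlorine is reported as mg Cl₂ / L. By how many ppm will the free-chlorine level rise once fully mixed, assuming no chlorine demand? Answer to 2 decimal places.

Volume: 174 m³ = 174,000 L.
Available chlorine delivered: 327 g × 0.573 = 187.4 g as Cl₂.
Concentration rise: 187.4 g / 174,000 L = 1.077 mg/L = 1.08 ppm.

1.08 ppm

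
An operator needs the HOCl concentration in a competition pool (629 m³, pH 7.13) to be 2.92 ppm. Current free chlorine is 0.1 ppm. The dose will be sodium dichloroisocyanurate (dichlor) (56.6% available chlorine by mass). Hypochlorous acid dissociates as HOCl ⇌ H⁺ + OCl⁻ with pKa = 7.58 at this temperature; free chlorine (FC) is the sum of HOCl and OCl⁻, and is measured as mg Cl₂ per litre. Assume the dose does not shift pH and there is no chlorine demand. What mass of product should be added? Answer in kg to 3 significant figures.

4.29 kg

Volume: 629 m³ = 629,000 L.
[OCl⁻]/[HOCl] = 10^(pH − pKa) = 10^(7.13 − 7.58) = 0.3548; fraction as HOCl = 1/(1 + 0.3548) = 0.7381.
Free chlorine required for 2.92 ppm HOCl: 2.92 / 0.7381 = 3.956 ppm.
FC to add: 3.956 − 0.1 = 3.856 mg/L as Cl₂.
Cl₂ equivalent: 3.856 mg/L × 629,000 L = 2425 g.
Product at 56.6% available Cl: 2425 / 0.566 = 4285 g.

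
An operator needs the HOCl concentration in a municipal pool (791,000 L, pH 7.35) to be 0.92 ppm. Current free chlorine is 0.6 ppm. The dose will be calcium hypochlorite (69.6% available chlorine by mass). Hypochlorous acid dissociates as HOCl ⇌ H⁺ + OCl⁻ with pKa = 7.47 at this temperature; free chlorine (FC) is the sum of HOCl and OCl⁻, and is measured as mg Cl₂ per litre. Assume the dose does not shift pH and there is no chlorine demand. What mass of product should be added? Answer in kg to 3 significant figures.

[OCl⁻]/[HOCl] = 10^(pH − pKa) = 10^(7.35 − 7.47) = 0.7586; fraction as HOCl = 1/(1 + 0.7586) = 0.5686.
Free chlorine required for 0.92 ppm HOCl: 0.92 / 0.5686 = 1.618 ppm.
FC to add: 1.618 − 0.6 = 1.018 mg/L as Cl₂.
Cl₂ equivalent: 1.018 mg/L × 791,000 L = 805.2 g.
Product at 69.6% available Cl: 805.2 / 0.696 = 1157 g.

1.16 kg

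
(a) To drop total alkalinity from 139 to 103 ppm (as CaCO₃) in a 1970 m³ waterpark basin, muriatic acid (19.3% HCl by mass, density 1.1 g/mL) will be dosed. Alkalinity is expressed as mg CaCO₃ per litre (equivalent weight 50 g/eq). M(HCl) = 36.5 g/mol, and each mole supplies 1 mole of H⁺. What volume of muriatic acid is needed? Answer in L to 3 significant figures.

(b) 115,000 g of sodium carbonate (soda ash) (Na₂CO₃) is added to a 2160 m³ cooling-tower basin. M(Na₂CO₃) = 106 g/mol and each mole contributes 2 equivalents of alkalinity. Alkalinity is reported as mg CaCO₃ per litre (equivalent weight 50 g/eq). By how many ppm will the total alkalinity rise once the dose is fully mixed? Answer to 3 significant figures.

(a) 244 L; (b) 50.2 ppm

(a) Volume: 1970 m³ = 1,970,000 L.
(a) Alkalinity to neutralize: (139 − 103) = 36 mg/L as CaCO₃ × 1,970,000 L = 70,920 g as CaCO₃.
(a) Equivalents of H⁺ required: 70,920 ÷ 50 g/eq = 1418 eq = 1418 mol HCl.
(a) Mass of HCl: 1418 × 36.5 = 51,770 g.
(a) Mass of 19.3% solution: 51,770 / 0.193 = 268,200 g.
(a) Volume: 268,200 g ÷ 1.1 g/mL = 243,900 mL.

(b) Volume: 2160 m³ = 2,160,000 L.
(b) Moles of Na₂CO₃: 115,000 g ÷ 106 g/mol = 1085 mol → 2170 eq of alkalinity.
(b) As CaCO₃: 2170 eq × 50 g/eq = 108,500 g.
(b) Rise: 108,500 g / 2,160,000 L × 1000 = 50.23 mg/L.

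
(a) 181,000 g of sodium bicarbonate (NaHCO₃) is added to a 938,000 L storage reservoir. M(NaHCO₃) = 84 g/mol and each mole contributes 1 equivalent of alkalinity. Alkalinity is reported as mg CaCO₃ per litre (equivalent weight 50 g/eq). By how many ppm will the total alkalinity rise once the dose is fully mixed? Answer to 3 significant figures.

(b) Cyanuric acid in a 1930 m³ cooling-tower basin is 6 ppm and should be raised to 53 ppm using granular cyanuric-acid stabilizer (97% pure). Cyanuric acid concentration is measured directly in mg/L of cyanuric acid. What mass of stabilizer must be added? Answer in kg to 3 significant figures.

(a) 115 ppm; (b) 93.5 kg

(a) Moles of NaHCO₃: 181,000 g ÷ 84 g/mol = 2155 mol → 2155 eq of alkalinity.
(a) As CaCO₃: 2155 eq × 50 g/eq = 107,700 g.
(a) Rise: 107,700 g / 938,000 L × 1000 = 114.9 mg/L.

(b) Volume: 1930 m³ = 1,930,000 L.
(b) CYA to add: (53 − 6) = 47 mg/L × 1,930,000 L = 90,710 g cyanuric acid.
(b) At 97% purity: 90,710 / 0.97 = 93,520 g product.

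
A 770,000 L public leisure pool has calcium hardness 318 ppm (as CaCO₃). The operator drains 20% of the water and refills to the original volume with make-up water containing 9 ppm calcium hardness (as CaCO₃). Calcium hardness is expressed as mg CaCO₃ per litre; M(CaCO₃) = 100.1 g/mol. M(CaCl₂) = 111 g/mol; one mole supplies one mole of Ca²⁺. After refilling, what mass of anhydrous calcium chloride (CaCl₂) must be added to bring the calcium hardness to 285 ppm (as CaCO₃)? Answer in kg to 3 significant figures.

24.6 kg

After draining 20% and refilling: 318 × 0.80 + 9 × 0.20 = 256.2 ppm.
Deficit to target: 285 − 256.2 = 28.8 mg/L.
As CaCO₃: 28.8 mg/L × 770,000 L = 22,180 g; ÷ 100.1 = 221.5 mol Ca²⁺.
Mass: 221.5 × 111 = 24,590 g.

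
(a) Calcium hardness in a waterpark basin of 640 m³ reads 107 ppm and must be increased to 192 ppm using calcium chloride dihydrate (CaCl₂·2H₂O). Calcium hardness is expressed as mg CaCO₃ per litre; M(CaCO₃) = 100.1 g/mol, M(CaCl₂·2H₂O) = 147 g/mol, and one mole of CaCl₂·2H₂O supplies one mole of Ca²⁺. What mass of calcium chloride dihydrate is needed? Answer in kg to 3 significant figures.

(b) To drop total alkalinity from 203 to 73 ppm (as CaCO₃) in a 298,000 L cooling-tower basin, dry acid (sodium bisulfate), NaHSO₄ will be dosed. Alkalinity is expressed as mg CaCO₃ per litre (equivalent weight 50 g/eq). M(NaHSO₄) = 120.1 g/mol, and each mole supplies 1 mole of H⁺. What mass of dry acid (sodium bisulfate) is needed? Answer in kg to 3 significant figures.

(a) 79.9 kg; (b) 93.1 kg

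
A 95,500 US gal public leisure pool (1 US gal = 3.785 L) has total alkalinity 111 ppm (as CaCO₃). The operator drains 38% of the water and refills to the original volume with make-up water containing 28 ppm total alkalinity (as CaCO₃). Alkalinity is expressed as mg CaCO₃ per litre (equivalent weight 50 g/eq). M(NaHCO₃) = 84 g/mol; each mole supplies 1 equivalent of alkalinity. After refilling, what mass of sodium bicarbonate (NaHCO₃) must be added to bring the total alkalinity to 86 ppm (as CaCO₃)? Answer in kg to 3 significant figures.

Volume: 95,500 US gal × 3.785 L/gal = 361,468 L.
After draining 38% and refilling: 111 × 0.62 + 28 × 0.38 = 79.46 ppm.
Deficit to target: 86 − 79.46 = 6.54 mg/L.
As CaCO₃: 6.54 mg/L × 361,468 L = 2364 g; ÷ 50 g/eq ÷ 1 = 47.28 mol NaHCO₃.
Mass: 47.28 × 84 = 3972 g.

3.97 kg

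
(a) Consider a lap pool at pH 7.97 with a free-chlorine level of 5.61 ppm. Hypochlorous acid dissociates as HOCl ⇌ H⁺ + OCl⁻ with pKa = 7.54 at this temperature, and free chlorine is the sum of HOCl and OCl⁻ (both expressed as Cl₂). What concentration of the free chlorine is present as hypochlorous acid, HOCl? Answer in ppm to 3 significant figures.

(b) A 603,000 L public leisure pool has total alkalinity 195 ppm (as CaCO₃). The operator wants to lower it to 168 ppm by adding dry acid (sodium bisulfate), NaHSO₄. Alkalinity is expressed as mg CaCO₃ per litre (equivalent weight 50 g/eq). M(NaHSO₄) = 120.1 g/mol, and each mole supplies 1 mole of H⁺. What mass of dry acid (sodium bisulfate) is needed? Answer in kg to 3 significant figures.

(a) 1.52 ppm; (b) 39.1 kg

(a) [OCl⁻]/[HOCl] = 10^(pH − pKa) = 10^(7.97 − 7.54) = 10^0.43 = 2.692.
(a) Fraction as HOCl = 1 / (1 + 2.692) = 0.2709.
(a) HOCl = 0.2709 × 5.61 ppm = 1.52 ppm.

(b) Alkalinity to neutralize: (195 − 168) = 27 mg/L as CaCO₃ × 603,000 L = 16,280 g as CaCO₃.
(b) Equivalents of H⁺ required: 16,280 ÷ 50 g/eq = 325.6 eq = 325.6 mol NaHSO₄.
(b) Mass of NaHSO₄: 325.6 × 120.1 = 39,110 g.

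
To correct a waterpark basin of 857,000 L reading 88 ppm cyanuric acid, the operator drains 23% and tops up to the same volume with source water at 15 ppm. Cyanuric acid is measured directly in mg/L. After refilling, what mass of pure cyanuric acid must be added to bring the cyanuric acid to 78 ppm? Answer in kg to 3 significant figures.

After draining 23% and refilling: 88 × 0.77 + 15 × 0.23 = 71.21 ppm.
Deficit to target: 78 − 71.21 = 6.79 mg/L.
Mass: 6.79 mg/L × 857,000 L = 5819 g cyanuric acid.

5.82 kg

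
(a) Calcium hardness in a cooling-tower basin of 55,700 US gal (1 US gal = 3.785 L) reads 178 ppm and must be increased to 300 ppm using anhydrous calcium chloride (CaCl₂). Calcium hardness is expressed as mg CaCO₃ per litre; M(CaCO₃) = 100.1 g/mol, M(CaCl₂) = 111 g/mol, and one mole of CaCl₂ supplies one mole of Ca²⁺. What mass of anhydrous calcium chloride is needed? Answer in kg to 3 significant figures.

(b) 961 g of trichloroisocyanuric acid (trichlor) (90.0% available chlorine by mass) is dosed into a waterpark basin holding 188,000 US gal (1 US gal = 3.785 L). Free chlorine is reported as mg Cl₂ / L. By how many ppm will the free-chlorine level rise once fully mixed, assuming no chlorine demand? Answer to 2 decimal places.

(a) Volume: 55,700 US gal × 3.785 L/gal = 210,824 L.
(a) Hardness to add: (300 − 178) = 122 mg/L as CaCO₃ × 210,824 L = 25,720 g as CaCO₃.
(a) Moles of Ca²⁺ (1 mol Ca²⁺ ≡ 1 mol CaCO₃): 25,720 / 100.1 g/mol = 256.9 mol.
(a) Mass of CaCl₂: 256.9 × 111 = 28,520 g.

(b) Volume: 188,000 US gal × 3.785 L/gal = 711,580 L.
(b) Available chlorine delivered: 961 g × 0.9 = 864.9 g as Cl₂.
(b) Concentration rise: 864.9 g / 711,580 L = 1.215 mg/L = 1.22 ppm.

(a) 28.5 kg; (b) 1.22 ppm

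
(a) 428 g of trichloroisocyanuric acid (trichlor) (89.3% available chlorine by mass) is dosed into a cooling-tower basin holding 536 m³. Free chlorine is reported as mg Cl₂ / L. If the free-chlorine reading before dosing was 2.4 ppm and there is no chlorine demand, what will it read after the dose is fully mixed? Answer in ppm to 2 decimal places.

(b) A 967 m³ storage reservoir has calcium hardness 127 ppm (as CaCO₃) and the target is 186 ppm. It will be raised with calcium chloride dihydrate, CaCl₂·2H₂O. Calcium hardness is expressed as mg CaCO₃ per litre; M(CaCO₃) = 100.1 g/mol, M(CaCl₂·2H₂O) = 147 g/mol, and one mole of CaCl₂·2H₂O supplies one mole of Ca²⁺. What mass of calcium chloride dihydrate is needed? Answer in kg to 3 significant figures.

(a) Volume: 536 m³ = 536,000 L.
(a) Available chlorine delivered: 428 g × 0.893 = 382.2 g as Cl₂.
(a) Concentration rise: 382.2 g / 536,000 L = 0.7131 mg/L = 0.71 ppm.
(a) Final FC: 2.4 + 0.71 = 3.11 ppm.

(b) Volume: 967 m³ = 967,000 L.
(b) Hardness to add: (186 − 127) = 59 mg/L as CaCO₃ × 967,000 L = 57,050 g as CaCO₃.
(b) Moles of Ca²⁺ (1 mol Ca²⁺ ≡ 1 mol CaCO₃): 57,050 / 100.1 g/mol = 570 mol.
(b) Mass of CaCl₂·2H₂O: 570 × 147 = 83,780 g.

(a) 3.11 ppm; (b) 83.8 kg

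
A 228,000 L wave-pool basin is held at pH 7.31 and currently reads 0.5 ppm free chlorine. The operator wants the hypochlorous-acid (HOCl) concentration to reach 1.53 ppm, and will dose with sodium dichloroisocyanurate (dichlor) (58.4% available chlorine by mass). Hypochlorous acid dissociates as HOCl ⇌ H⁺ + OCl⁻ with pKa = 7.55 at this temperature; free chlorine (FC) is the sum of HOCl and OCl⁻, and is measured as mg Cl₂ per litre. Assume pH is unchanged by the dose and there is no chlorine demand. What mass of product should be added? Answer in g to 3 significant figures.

746 g

[OCl⁻]/[HOCl] = 10^(pH − pKa) = 10^(7.31 − 7.55) = 0.5754; fraction as HOCl = 1/(1 + 0.5754) = 0.6347.
Free chlorine required for 1.53 ppm HOCl: 1.53 / 0.6347 = 2.41 ppm.
FC to add: 2.41 − 0.5 = 1.91 mg/L as Cl₂.
Cl₂ equivalent: 1.91 mg/L × 228,000 L = 435.6 g.
Product at 58.4% available Cl: 435.6 / 0.584 = 745.9 g.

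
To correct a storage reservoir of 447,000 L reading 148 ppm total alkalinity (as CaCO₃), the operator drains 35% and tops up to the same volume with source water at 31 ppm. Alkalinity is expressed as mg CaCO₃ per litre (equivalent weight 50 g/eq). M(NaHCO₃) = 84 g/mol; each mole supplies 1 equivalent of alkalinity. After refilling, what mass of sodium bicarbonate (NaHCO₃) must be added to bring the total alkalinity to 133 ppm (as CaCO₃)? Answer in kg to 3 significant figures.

19.5 kg

After draining 35% and refilling: 148 × 0.65 + 31 × 0.35 = 107.05 ppm.
Deficit to target: 133 − 107.05 = 25.95 mg/L.
As CaCO₃: 25.95 mg/L × 447,000 L = 11,600 g; ÷ 50 g/eq ÷ 1 = 232 mol NaHCO₃.
Mass: 232 × 84 = 19,490 g.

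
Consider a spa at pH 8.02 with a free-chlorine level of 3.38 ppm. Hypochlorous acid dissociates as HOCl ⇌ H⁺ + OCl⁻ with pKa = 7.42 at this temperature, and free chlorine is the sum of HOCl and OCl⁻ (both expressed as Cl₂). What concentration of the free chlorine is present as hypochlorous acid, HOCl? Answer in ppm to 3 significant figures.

0.679 ppm

[OCl⁻]/[HOCl] = 10^(pH − pKa) = 10^(8.02 − 7.42) = 10^0.60 = 3.981.
Fraction as HOCl = 1 / (1 + 3.981) = 0.2008.
HOCl = 0.2008 × 3.38 ppm = 0.6786 ppm.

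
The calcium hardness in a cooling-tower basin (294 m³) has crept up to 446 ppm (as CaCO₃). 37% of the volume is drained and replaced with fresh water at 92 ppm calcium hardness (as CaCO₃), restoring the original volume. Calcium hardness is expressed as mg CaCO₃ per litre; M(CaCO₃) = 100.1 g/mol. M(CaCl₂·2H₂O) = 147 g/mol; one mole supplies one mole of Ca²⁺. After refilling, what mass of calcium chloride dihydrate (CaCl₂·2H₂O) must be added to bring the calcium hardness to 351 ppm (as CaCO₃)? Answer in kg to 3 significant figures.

Volume: 294 m³ = 294,000 L.
After draining 37% and refilling: 446 × 0.63 + 92 × 0.37 = 315.02 ppm.
Deficit to target: 351 − 315.02 = 35.98 mg/L.
As CaCO₃: 35.98 mg/L × 294,000 L = 10,580 g; ÷ 100.1 = 105.7 mol Ca²⁺.
Mass: 105.7 × 147 = 15,530 g.

15.5 kg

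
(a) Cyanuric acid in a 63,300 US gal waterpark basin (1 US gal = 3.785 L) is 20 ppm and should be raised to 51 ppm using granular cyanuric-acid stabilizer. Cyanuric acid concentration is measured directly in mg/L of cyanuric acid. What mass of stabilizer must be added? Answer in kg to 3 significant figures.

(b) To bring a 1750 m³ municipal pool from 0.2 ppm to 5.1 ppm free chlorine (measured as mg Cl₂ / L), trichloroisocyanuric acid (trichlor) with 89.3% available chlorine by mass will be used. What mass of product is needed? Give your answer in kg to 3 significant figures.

(a) Volume: 63,300 US gal × 3.785 L/gal = 239,590 L.
(a) CYA to add: (51 − 20) = 31 mg/L × 239,590 L = 7427 g cyanuric acid.

(b) Volume: 1750 m³ = 1,750,000 L.
(b) Chlorine deficit: 5.1 − 0.2 = 4.9 ppm = 4.9 mg/L as Cl₂.
(b) Cl₂ equivalent needed: 4.9 mg/L × 1,750,000 L = 8,575,000 mg = 8575 g.
(b) Product at 89.3% available chlorine: 8575 / 0.893 = 9602 g.

(a) 7.43 kg; (b) 9.60 kg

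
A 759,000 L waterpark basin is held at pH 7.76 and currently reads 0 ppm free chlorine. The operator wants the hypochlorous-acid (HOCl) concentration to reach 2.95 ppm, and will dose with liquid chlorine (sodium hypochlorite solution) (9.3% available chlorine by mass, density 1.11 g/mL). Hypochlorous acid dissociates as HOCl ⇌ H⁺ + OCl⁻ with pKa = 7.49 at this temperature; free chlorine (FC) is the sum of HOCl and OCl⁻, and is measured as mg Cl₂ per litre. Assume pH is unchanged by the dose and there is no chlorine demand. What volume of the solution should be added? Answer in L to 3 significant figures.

62.1 L

[OCl⁻]/[HOCl] = 10^(pH − pKa) = 10^(7.76 − 7.49) = 1.862; fraction as HOCl = 1/(1 + 1.862) = 0.3494.
Free chlorine required for 2.95 ppm HOCl: 2.95 / 0.3494 = 8.443 ppm.
FC to add: 8.443 − 0 = 8.443 mg/L as Cl₂.
Cl₂ equivalent: 8.443 mg/L × 759,000 L = 6408 g.
Product at 9.3% available Cl: 6408 / 0.093 = 68,910 g.
Volume: 68,910 g ÷ 1.11 g/mL = 62,080 mL.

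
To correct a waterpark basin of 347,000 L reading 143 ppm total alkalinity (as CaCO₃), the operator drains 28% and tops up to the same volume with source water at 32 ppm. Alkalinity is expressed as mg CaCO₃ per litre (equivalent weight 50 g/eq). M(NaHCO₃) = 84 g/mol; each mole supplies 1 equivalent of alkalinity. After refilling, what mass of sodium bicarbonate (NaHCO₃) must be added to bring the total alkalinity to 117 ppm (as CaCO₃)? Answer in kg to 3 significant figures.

After draining 28% and refilling: 143 × 0.72 + 32 × 0.28 = 111.92 ppm.
Deficit to target: 117 − 111.92 = 5.08 mg/L.
As CaCO₃: 5.08 mg/L × 347,000 L = 1763 g; ÷ 50 g/eq ÷ 1 = 35.26 mol NaHCO₃.
Mass: 35.26 × 84 = 2961 g.

2.96 kg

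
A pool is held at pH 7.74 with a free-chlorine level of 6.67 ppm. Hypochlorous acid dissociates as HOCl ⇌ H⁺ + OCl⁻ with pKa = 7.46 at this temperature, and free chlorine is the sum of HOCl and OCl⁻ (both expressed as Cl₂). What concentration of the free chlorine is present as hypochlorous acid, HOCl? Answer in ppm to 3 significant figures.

[OCl⁻]/[HOCl] = 10^(pH − pKa) = 10^(7.74 − 7.46) = 10^0.28 = 1.905.
Fraction as HOCl = 1 / (1 + 1.905) = 0.3442.
HOCl = 0.3442 × 6.67 ppm = 2.296 ppm.

2.30 ppm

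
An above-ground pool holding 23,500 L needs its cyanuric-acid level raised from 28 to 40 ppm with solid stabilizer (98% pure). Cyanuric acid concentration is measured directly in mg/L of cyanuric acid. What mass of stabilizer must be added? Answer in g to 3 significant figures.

288 g

CYA to add: (40 − 28) = 12 mg/L × 23,500 L = 282 g cyanuric acid.
At 98% purity: 282 / 0.98 = 287.8 g product.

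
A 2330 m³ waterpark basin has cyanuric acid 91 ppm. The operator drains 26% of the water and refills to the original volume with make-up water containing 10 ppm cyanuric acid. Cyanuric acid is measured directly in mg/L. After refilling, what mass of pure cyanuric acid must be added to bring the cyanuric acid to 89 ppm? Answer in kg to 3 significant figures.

Volume: 2330 m³ = 2,330,000 L.
After draining 26% and refilling: 91 × 0.74 + 10 × 0.26 = 69.94 ppm.
Deficit to target: 89 − 69.94 = 19.06 mg/L.
Mass: 19.06 mg/L × 2,330,000 L = 44,410 g cyanuric acid.

44.4 kg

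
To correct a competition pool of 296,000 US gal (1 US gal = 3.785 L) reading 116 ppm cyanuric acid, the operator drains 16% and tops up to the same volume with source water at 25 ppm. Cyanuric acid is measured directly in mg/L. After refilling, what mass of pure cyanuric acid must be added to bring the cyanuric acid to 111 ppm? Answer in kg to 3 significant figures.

10.7 kg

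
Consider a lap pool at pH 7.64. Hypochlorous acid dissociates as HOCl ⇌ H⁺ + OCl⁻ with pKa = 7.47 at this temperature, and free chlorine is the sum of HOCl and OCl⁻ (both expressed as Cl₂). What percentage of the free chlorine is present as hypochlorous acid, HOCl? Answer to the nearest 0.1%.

40.3%

[OCl⁻]/[HOCl] = 10^(pH − pKa) = 10^(7.64 − 7.47) = 10^0.17 = 1.479.
Fraction as HOCl = 1 / (1 + 1.479) = 0.4034.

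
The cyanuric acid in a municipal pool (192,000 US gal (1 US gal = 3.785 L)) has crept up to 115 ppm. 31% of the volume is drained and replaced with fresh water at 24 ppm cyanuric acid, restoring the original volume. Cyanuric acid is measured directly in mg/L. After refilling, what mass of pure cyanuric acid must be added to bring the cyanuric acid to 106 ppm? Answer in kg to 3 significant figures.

Volume: 192,000 US gal × 3.785 L/gal = 726,720 L.
After draining 31% and refilling: 115 × 0.69 + 24 × 0.31 = 86.79 ppm.
Deficit to target: 106 − 86.79 = 19.21 mg/L.
Mass: 19.21 mg/L × 726,720 L = 13,960 g cyanuric acid.

14.0 kg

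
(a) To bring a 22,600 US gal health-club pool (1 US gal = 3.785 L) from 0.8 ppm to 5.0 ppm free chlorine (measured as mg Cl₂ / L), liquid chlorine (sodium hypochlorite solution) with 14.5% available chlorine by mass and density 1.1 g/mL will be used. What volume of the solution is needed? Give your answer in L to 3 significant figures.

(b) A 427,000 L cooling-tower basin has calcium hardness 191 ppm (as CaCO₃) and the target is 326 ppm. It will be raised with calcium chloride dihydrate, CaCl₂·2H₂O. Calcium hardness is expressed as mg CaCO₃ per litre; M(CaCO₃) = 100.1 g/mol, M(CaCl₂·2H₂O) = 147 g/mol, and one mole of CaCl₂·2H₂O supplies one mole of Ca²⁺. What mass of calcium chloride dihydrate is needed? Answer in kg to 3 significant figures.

(a) 2.25 L; (b) 84.7 kg

(a) Volume: 22,600 US gal × 3.785 L/gal = 85,541 L.
(a) Chlorine deficit: 5.0 − 0.8 = 4.2 ppm = 4.2 mg/L as Cl₂.
(a) Cl₂ equivalent needed: 4.2 mg/L × 85,541 L = 359,300 mg = 359.3 g.
(a) Product at 14.5% available chlorine: 359.3 / 0.145 = 2478 g.
(a) Volume at density 1.1 g/mL: 2478 g ÷ 1.1 g/mL = 2252 mL.

(b) Hardness to add: (326 − 191) = 135 mg/L as CaCO₃ × 427,000 L = 57,640 g as CaCO₃.
(b) Moles of Ca²⁺ (1 mol Ca²⁺ ≡ 1 mol CaCO₃): 57,640 / 100.1 g/mol = 575.9 mol.
(b) Mass of CaCl₂·2H₂O: 575.9 × 147 = 84,650 g.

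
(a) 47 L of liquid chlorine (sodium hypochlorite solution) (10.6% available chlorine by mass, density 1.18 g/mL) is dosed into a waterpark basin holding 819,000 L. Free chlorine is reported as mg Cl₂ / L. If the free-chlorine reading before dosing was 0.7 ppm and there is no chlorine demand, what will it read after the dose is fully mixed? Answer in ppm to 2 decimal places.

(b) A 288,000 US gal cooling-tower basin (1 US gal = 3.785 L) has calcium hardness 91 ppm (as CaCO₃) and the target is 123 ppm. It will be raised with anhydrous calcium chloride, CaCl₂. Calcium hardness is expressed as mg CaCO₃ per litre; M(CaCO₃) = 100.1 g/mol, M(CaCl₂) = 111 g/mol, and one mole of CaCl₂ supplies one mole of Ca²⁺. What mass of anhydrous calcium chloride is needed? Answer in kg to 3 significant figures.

(a) Mass of solution: 47 L × 1000 mL/L × 1.18 g/mL = 55,460 g.
(a) Available chlorine delivered: 55,460 g × 0.106 = 5879 g as Cl₂.
(a) Concentration rise: 5879 g / 819,000 L = 7.178 mg/L = 7.18 ppm.
(a) Final FC: 0.7 + 7.18 = 7.88 ppm.

(b) Volume: 288,000 US gal × 3.785 L/gal = 1,090,080 L.
(b) Hardness to add: (123 − 91) = 32 mg/L as CaCO₃ × 1,090,080 L = 34,880 g as CaCO₃.
(b) Moles of Ca²⁺ (1 mol Ca²⁺ ≡ 1 mol CaCO₃): 34,880 / 100.1 g/mol = 348.5 mol.
(b) Mass of CaCl₂: 348.5 × 111 = 38,680 g.

(a) 7.88 ppm; (b) 38.7 kg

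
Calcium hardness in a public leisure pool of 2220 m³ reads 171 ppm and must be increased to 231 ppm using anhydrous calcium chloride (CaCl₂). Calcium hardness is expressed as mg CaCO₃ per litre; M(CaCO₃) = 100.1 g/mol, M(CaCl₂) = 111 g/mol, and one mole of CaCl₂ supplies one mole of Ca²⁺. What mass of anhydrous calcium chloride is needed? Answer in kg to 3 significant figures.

Volume: 2220 m³ = 2,220,000 L.
Hardness to add: (231 − 171) = 60 mg/L as CaCO₃ × 2,220,000 L = 133,200 g as CaCO₃.
Moles of Ca²⁺ (1 mol Ca²⁺ ≡ 1 mol CaCO₃): 133,200 / 100.1 g/mol = 1331 mol.
Mass of CaCl₂: 1331 × 111 = 147,700 g.

148 kg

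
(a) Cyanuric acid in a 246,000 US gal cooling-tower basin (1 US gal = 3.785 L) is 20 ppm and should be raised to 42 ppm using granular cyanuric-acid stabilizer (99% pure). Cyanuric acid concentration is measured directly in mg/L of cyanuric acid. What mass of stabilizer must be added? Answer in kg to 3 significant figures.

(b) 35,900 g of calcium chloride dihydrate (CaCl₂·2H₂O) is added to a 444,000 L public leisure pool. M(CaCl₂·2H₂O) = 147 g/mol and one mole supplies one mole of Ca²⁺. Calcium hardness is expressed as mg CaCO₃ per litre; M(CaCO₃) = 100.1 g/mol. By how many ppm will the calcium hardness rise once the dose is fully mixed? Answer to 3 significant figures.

(a) Volume: 246,000 US gal × 3.785 L/gal = 931,110 L.
(a) CYA to add: (42 − 20) = 22 mg/L × 931,110 L = 20,480 g cyanuric acid.
(a) At 99% purity: 20,480 / 0.99 = 20,690 g product.

(b) Moles of Ca²⁺: 35,900 g ÷ 147 g/mol = 244.2 mol.
(b) As CaCO₃: 244.2 mol × 100.1 g/mol = 24,450 g.
(b) Rise: 24,450 g / 444,000 L × 1000 = 55.06 mg/L.

(a) 20.7 kg; (b) 55.1 ppm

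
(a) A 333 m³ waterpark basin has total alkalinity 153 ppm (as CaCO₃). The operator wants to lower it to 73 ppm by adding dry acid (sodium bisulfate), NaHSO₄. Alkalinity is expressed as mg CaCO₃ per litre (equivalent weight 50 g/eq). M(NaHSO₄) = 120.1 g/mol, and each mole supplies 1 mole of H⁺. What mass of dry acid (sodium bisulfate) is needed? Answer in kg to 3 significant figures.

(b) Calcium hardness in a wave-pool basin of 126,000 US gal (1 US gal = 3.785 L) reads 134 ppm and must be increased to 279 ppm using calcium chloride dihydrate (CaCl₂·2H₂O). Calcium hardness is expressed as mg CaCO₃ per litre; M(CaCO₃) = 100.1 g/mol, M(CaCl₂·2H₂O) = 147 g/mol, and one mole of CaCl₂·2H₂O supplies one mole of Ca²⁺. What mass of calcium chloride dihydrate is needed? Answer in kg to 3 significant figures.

(a) Volume: 333 m³ = 333,000 L.
(a) Alkalinity to neutralize: (153 − 73) = 80 mg/L as CaCO₃ × 333,000 L = 26,640 g as CaCO₃.
(a) Equivalents of H⁺ required: 26,640 ÷ 50 g/eq = 532.8 eq = 532.8 mol NaHSO₄.
(a) Mass of NaHSO₄: 532.8 × 120.1 = 63,990 g.

(b) Volume: 126,000 US gal × 3.785 L/gal = 476,910 L.
(b) Hardness to add: (279 − 134) = 145 mg/L as CaCO₃ × 476,910 L = 69,150 g as CaCO₃.
(b) Moles of Ca²⁺ (1 mol Ca²⁺ ≡ 1 mol CaCO₃): 69,150 / 100.1 g/mol = 690.8 mol.
(b) Mass of CaCl₂·2H₂O: 690.8 × 147 = 101,600 g.

(a) 64.0 kg; (b) 102 kg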